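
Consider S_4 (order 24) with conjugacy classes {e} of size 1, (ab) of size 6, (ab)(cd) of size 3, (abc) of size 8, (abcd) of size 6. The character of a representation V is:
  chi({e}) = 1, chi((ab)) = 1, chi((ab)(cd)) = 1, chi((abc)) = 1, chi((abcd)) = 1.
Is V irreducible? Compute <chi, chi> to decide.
Irreducible: <chi, chi> = 1.

Explanation: <chi, chi> = (1/|G|) sum_C |C| * |chi(C)|^2 = (1/24)[1*|1|^2 + 6*|1|^2 + 3*|1|^2 + 8*|1|^2 + 6*|1|^2]
  = (1/24)[(1) + (6) + (3) + (8) + (6)] = 24/24 = 1.
A character is irreducible iff <chi, chi> = 1, so this representation is irreducible.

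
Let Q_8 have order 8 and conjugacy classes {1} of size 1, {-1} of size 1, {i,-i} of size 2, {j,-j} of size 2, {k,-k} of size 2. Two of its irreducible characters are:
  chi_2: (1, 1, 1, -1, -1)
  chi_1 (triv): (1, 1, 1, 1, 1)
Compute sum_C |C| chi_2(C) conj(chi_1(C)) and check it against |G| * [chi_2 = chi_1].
Sum = 0; so <chi_2, chi_1> = 0 (distinct irreducibles are orthogonal).

Reasoning: Compute term by term over conjugacy classes (|C| * chi_2(C) * conj(chi_1(C))):
  1*(1)*conj(1) + 1*(1)*conj(1) + 2*(1)*conj(1) + 2*(-1)*conj(1) + 2*(-1)*conj(1)
  = (1) + (1) + (2) + (-2) + (-2)
  = 0.
Dividing by |G| = 8 gives 0/8 = 0, matching the row-orthogonality relation <chi_2, chi_1> = [chi_2 = chi_1].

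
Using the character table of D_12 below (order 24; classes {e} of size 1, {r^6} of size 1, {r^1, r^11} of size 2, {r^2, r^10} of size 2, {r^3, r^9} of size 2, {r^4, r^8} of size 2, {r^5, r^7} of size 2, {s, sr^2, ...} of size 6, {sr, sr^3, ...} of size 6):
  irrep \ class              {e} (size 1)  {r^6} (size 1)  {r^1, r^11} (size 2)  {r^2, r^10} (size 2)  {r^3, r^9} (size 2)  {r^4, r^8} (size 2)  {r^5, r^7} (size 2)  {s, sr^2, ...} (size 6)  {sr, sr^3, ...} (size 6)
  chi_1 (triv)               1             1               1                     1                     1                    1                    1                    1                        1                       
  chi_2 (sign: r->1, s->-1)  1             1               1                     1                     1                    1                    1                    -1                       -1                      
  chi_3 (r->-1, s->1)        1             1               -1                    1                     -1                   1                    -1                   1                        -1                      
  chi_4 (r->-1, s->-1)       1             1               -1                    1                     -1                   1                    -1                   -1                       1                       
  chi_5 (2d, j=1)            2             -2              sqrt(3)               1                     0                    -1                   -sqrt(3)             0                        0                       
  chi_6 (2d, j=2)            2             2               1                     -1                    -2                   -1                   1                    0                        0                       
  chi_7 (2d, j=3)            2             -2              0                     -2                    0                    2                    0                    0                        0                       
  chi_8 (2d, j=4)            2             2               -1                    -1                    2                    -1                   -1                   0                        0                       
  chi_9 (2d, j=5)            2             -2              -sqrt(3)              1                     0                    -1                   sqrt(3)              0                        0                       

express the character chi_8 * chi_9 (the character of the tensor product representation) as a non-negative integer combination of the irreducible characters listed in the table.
chi_8 tensor chi_9 = chi_5 + chi_7 (all other irreducibles have multiplicity 0).

Derivation: The character of a tensor product is the pointwise product (chi_8 * chi_9)(C) = chi_8(C) * chi_9(C):
  {e}: (2)*(2), {r^6}: (2)*(-2), {r^1, r^11}: (-1)*(-sqrt(3)), {r^2, r^10}: (-1)*(1), {r^3, r^9}: (2)*(0), {r^4, r^8}: (-1)*(-1), {r^5, r^7}: (-1)*(sqrt(3)), {s, sr^2, ...}: (0)*(0), {sr, sr^3, ...}: (0)*(0)
so (chi_8 * chi_9) takes values
  {e} -> 4, {r^6} -> -4, {r^1, r^11} -> sqrt(3), {r^2, r^10} -> -1, {r^3, r^9} -> 0, {r^4, r^8} -> 1, {r^5, r^7} -> -sqrt(3), {s, sr^2, ...} -> 0, {sr, sr^3, ...} -> 0.
Now take the inner product of this character with each irreducible chi from the table, <chi_8*chi_9, chi> = (1/24) sum_C |C| (chi_8*chi_9)(C) conj(chi(C)):
  <chi_8*chi_9, chi_1> = (1/24)[1*(4)*conj(1) + 1*(-4)*conj(1) + 2*(sqrt(3))*conj(1) + 2*(-1)*conj(1) + 2*(0)*conj(1) + 2*(1)*conj(1) + 2*(-sqrt(3))*conj(1) + 6*(0)*conj(1) + 6*(0)*conj(1)]
      = (1/24)[(4) + (-4) + (2*sqrt(3)) + (-2) + (0) + (2) + (-2*sqrt(3)) + (0) + (0)] = 0/24 = 0
  <chi_8*chi_9, chi_2> = (1/24)[1*(4)*conj(1) + 1*(-4)*conj(1) + 2*(sqrt(3))*conj(1) + 2*(-1)*conj(1) + 2*(0)*conj(1) + 2*(1)*conj(1) + 2*(-sqrt(3))*conj(1) + 6*(0)*conj(-1) + 6*(0)*conj(-1)]
      = (1/24)[(4) + (-4) + (2*sqrt(3)) + (-2) + (0) + (2) + (-2*sqrt(3)) + (0) + (0)] = 0/24 = 0
  <chi_8*chi_9, chi_3> = (1/24)[1*(4)*conj(1) + 1*(-4)*conj(1) + 2*(sqrt(3))*conj(-1) + 2*(-1)*conj(1) + 2*(0)*conj(-1) + 2*(1)*conj(1) + 2*(-sqrt(3))*conj(-1) + 6*(0)*conj(1) + 6*(0)*conj(-1)]
      = (1/24)[(4) + (-4) + (-2*sqrt(3)) + (-2) + (0) + (2) + (2*sqrt(3)) + (0) + (0)] = 0/24 = 0
  <chi_8*chi_9, chi_4> = (1/24)[1*(4)*conj(1) + 1*(-4)*conj(1) + 2*(sqrt(3))*conj(-1) + 2*(-1)*conj(1) + 2*(0)*conj(-1) + 2*(1)*conj(1) + 2*(-sqrt(3))*conj(-1) + 6*(0)*conj(-1) + 6*(0)*conj(1)]
      = (1/24)[(4) + (-4) + (-2*sqrt(3)) + (-2) + (0) + (2) + (2*sqrt(3)) + (0) + (0)] = 0/24 = 0
  <chi_8*chi_9, chi_5> = (1/24)[1*(4)*conj(2) + 1*(-4)*conj(-2) + 2*(sqrt(3))*conj(sqrt(3)) + 2*(-1)*conj(1) + 2*(0)*conj(0) + 2*(1)*conj(-1) + 2*(-sqrt(3))*conj(-sqrt(3)) + 6*(0)*conj(0) + 6*(0)*conj(0)]
      = (1/24)[(8) + (8) + (6) + (-2) + (0) + (-2) + (6) + (0) + (0)] = 24/24 = 1
  <chi_8*chi_9, chi_6> = (1/24)[1*(4)*conj(2) + 1*(-4)*conj(2) + 2*(sqrt(3))*conj(1) + 2*(-1)*conj(-1) + 2*(0)*conj(-2) + 2*(1)*conj(-1) + 2*(-sqrt(3))*conj(1) + 6*(0)*conj(0) + 6*(0)*conj(0)]
      = (1/24)[(8) + (-8) + (2*sqrt(3)) + (2) + (0) + (-2) + (-2*sqrt(3)) + (0) + (0)] = 0/24 = 0
  <chi_8*chi_9, chi_7> = (1/24)[1*(4)*conj(2) + 1*(-4)*conj(-2) + 2*(sqrt(3))*conj(0) + 2*(-1)*conj(-2) + 2*(0)*conj(0) + 2*(1)*conj(2) + 2*(-sqrt(3))*conj(0) + 6*(0)*conj(0) + 6*(0)*conj(0)]
      = (1/24)[(8) + (8) + (0) + (4) + (0) + (4) + (0) + (0) + (0)] = 24/24 = 1
  <chi_8*chi_9, chi_8> = (1/24)[1*(4)*conj(2) + 1*(-4)*conj(2) + 2*(sqrt(3))*conj(-1) + 2*(-1)*conj(-1) + 2*(0)*conj(2) + 2*(1)*conj(-1) + 2*(-sqrt(3))*conj(-1) + 6*(0)*conj(0) + 6*(0)*conj(0)]
      = (1/24)[(8) + (-8) + (-2*sqrt(3)) + (2) + (0) + (-2) + (2*sqrt(3)) + (0) + (0)] = 0/24 = 0
  <chi_8*chi_9, chi_9> = (1/24)[1*(4)*conj(2) + 1*(-4)*conj(-2) + 2*(sqrt(3))*conj(-sqrt(3)) + 2*(-1)*conj(1) + 2*(0)*conj(0) + 2*(1)*conj(-1) + 2*(-sqrt(3))*conj(sqrt(3)) + 6*(0)*conj(0) + 6*(0)*conj(0)]
      = (1/24)[(8) + (8) + (-6) + (-2) + (0) + (-2) + (-6) + (0) + (0)] = 0/24 = 0
Hence the multiplicities are chi_5: 1, chi_7: 1. Dimension check: dim(chi_8)*dim(chi_9) = 2*2 = 4 and sum (mult * dim) = 1*2 + 1*2 = 4.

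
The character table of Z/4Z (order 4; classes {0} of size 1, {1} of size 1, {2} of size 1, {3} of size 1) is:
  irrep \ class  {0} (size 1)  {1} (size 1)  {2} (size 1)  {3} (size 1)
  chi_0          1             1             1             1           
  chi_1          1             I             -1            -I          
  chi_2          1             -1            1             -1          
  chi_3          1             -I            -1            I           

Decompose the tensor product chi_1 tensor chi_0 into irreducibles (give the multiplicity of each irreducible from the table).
chi_1 tensor chi_0 = chi_1 (all other irreducibles have multiplicity 0).

Explanation: The character of a tensor product is the pointwise product (chi_1 * chi_0)(C) = chi_1(C) * chi_0(C):
  {0}: (1)*(1), {1}: (I)*(1), {2}: (-1)*(1), {3}: (-I)*(1)
so (chi_1 * chi_0) takes values
  {0} -> 1, {1} -> I, {2} -> -1, {3} -> -I.
Now take the inner product of this character with each irreducible chi from the table, <chi_1*chi_0, chi> = (1/4) sum_C |C| (chi_1*chi_0)(C) conj(chi(C)):
  <chi_1*chi_0, chi_0> = (1/4)[1*(1)*conj(1) + 1*(I)*conj(1) + 1*(-1)*conj(1) + 1*(-I)*conj(1)]
      = (1/4)[(1) + (I) + (-1) + (-I)] = 0/4 = 0
  <chi_1*chi_0, chi_1> = (1/4)[1*(1)*conj(1) + 1*(I)*conj(I) + 1*(-1)*conj(-1) + 1*(-I)*conj(-I)]
      = (1/4)[(1) + (1) + (1) + (1)] = 4/4 = 1
  <chi_1*chi_0, chi_2> = (1/4)[1*(1)*conj(1) + 1*(I)*conj(-1) + 1*(-1)*conj(1) + 1*(-I)*conj(-1)]
      = (1/4)[(1) + (-I) + (-1) + (I)] = 0/4 = 0
  <chi_1*chi_0, chi_3> = (1/4)[1*(1)*conj(1) + 1*(I)*conj(-I) + 1*(-1)*conj(-1) + 1*(-I)*conj(I)]
      = (1/4)[(1) + (-1) + (1) + (-1)] = 0/4 = 0
(Exp terms are combined using exp(i*s)*conj(exp(i*t)) = exp(i*(s-t)), and sums of them are collapsed using the identity that for every m > 1 the m distinct m-th roots of unity sum to 0, e.g. 1 + exp(2*I*pi/3) + exp(-2*I*pi/3) = 0.)
Hence the multiplicities are chi_1: 1. Dimension check: dim(chi_1)*dim(chi_0) = 1*1 = 1 and sum (mult * dim) = 1*1 = 1.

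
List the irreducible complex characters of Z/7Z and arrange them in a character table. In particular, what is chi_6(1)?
Character table of Z/7Z (irreps indexed chi_0,...,chi_6 with chi_k(m) = zeta_7^(k*m), zeta_7 = exp(2*pi*i/7)):
  irrep \ class  {0} (size 1)  {1} (size 1)    {2} (size 1)    {3} (size 1)    {4} (size 1)    {5} (size 1)    {6} (size 1)  
  chi_0          1             1               1               1               1               1               1             
  chi_1          1             exp(2*I*pi/7)   exp(4*I*pi/7)   exp(6*I*pi/7)   exp(-6*I*pi/7)  exp(-4*I*pi/7)  exp(-2*I*pi/7)
  chi_2          1             exp(4*I*pi/7)   exp(-6*I*pi/7)  exp(-2*I*pi/7)  exp(2*I*pi/7)   exp(6*I*pi/7)   exp(-4*I*pi/7)
  chi_3          1             exp(6*I*pi/7)   exp(-2*I*pi/7)  exp(4*I*pi/7)   exp(-4*I*pi/7)  exp(2*I*pi/7)   exp(-6*I*pi/7)
  chi_4          1             exp(-6*I*pi/7)  exp(2*I*pi/7)   exp(-4*I*pi/7)  exp(4*I*pi/7)   exp(-2*I*pi/7)  exp(6*I*pi/7) 
  chi_5          1             exp(-4*I*pi/7)  exp(6*I*pi/7)   exp(2*I*pi/7)   exp(-2*I*pi/7)  exp(-6*I*pi/7)  exp(4*I*pi/7) 
  chi_6          1             exp(-2*I*pi/7)  exp(-4*I*pi/7)  exp(-6*I*pi/7)  exp(6*I*pi/7)   exp(4*I*pi/7)   exp(2*I*pi/7) 

Spot check: chi_6(1) = zeta_7^(6*1) = zeta_7^6 = exp(-2*I*pi/7).

Z/7Z is abelian, so all 7 irreducible complex representations are 1-dimensional. They are given by chi_k(m) = zeta_7^(k*m) for k = 0,...,6. Row orthogonality: sum_m chi_k(m) conj(chi_l(m)) = 7 * [k = l].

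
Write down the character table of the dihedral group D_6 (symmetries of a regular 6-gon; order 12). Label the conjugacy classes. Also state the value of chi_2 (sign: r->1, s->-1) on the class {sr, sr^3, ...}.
Conjugacy classes: {e} of size 1, {r^3} of size 1, {r^1, r^5} of size 2, {r^2, r^4} of size 2, {s, sr^2, ...} of size 3, {sr, sr^3, ...} of size 3.
Character table:
  irrep \ class              {e} (size 1)  {r^3} (size 1)  {r^1, r^5} (size 2)  {r^2, r^4} (size 2)  {s, sr^2, ...} (size 3)  {sr, sr^3, ...} (size 3)
  chi_1 (triv)               1             1               1                    1                    1                        1                       
  chi_2 (sign: r->1, s->-1)  1             1               1                    1                    -1                       -1                      
  chi_3 (r->-1, s->1)        1             -1              -1                   1                    1                        -1                      
  chi_4 (r->-1, s->-1)       1             -1              -1                   1                    -1                       1                       
  chi_5 (2d, j=1)            2             -2              1                    -1                   0                        0                       
  chi_6 (2d, j=2)            2             2               -1                   -1                   0                        0                       

Spot check: chi_2 (sign: r->1, s->-1) on {sr, sr^3, ...} = -1.

Why: D_6 has order 2*6 = 12 with 6 conjugacy classes, hence 6 irreducibles. Sum of squared dims 1 + 1 + 1 + 1 + 4 + 4 = 12 = |G|. Linear characters come from the abelianisation; the 2-dimensional irreps have character r^k -> 2*cos(2*pi*j*k/6), reflections -> 0.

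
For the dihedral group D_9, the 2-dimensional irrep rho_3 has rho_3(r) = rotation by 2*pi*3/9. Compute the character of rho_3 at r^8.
chi_{rho_3}(r^8) = 2*cos(2*pi*3*8/9) = -1

Details: rho_3(r^8) is rotation by angle 2*pi*3*8/9, whose trace is 2*cos(2*pi*3*8/9) = -1.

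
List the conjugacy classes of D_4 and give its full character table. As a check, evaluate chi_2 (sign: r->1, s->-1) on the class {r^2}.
Conjugacy classes: {e} of size 1, {r^2} of size 1, {r^1, r^3} of size 2, {s, sr^2, ...} of size 2, {sr, sr^3, ...} of size 2.
Character table:
  irrep \ class              {e} (size 1)  {r^2} (size 1)  {r^1, r^3} (size 2)  {s, sr^2, ...} (size 2)  {sr, sr^3, ...} (size 2)
  chi_1 (triv)               1             1               1                    1                        1                       
  chi_2 (sign: r->1, s->-1)  1             1               1                    -1                       -1                      
  chi_3 (r->-1, s->1)        1             1               -1                   1                        -1                      
  chi_4 (r->-1, s->-1)       1             1               -1                   -1                       1                       
  chi_5 (2d, j=1)            2             -2              0                    0                        0                       

Spot check: chi_2 (sign: r->1, s->-1) on {r^2} = 1.

Why: D_4 has order 2*4 = 8 with 5 conjugacy classes, hence 5 irreducibles. Sum of squared dims 1 + 1 + 1 + 1 + 4 = 8 = |G|. Linear characters come from the abelianisation; the 2-dimensional irreps have character r^k -> 2*cos(2*pi*j*k/4), reflections -> 0.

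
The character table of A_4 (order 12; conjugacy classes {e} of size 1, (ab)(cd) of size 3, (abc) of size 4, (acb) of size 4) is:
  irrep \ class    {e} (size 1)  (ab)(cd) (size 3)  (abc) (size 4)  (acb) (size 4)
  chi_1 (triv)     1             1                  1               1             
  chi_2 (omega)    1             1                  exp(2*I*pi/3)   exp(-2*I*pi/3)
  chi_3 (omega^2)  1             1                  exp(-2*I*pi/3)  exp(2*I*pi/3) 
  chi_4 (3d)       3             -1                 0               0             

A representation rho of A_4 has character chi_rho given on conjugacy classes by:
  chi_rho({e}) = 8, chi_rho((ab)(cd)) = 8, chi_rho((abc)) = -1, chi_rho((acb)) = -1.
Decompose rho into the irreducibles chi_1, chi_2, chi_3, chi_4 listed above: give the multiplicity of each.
Multiplicities: chi_1: 2, chi_2: 3, chi_3: 3, chi_4: 0.

Why: Use <chi_rho, chi> = (1/|G|) sum_C |C| * chi_rho(C) * conj(chi(C)) with |G| = 12 for each irreducible chi in the table:
  <chi_rho, chi_1> = (1/12)[1*(8)*conj(1) + 3*(8)*conj(1) + 4*(-1)*conj(1) + 4*(-1)*conj(1)]
      = (1/12)[(8) + (24) + (-4) + (-4)] = 24/12 = 2
  <chi_rho, chi_2> = (1/12)[1*(8)*conj(1) + 3*(8)*conj(1) + 4*(-1)*conj(exp(2*I*pi/3)) + 4*(-1)*conj(exp(-2*I*pi/3))]
      = (1/12)[(8) + (24) + (12 + 8*exp(-2*I*pi/3) + 12*exp(2*I*pi/3)) + (12 + 12*exp(-2*I*pi/3) + 8*exp(2*I*pi/3))] = 36/12 = 3
  <chi_rho, chi_3> = (1/12)[1*(8)*conj(1) + 3*(8)*conj(1) + 4*(-1)*conj(exp(-2*I*pi/3)) + 4*(-1)*conj(exp(2*I*pi/3))]
      = (1/12)[(8) + (24) + (12 + 12*exp(-2*I*pi/3) + 8*exp(2*I*pi/3)) + (12 + 8*exp(-2*I*pi/3) + 12*exp(2*I*pi/3))] = 36/12 = 3
  <chi_rho, chi_4> = (1/12)[1*(8)*conj(3) + 3*(8)*conj(-1) + 4*(-1)*conj(0) + 4*(-1)*conj(0)]
      = (1/12)[(24) + (-24) + (0) + (0)] = 0/12 = 0
(Exp terms are combined using exp(i*s)*conj(exp(i*t)) = exp(i*(s-t)), and sums of them are collapsed using the identity that for every m > 1 the m distinct m-th roots of unity sum to 0, e.g. 1 + exp(2*I*pi/3) + exp(-2*I*pi/3) = 0.)
Dimension check: dim(rho) = sum (mult * dim) = 2*1 + 3*1 + 3*1 + 0*3 = 8 = chi_rho(e) = 8.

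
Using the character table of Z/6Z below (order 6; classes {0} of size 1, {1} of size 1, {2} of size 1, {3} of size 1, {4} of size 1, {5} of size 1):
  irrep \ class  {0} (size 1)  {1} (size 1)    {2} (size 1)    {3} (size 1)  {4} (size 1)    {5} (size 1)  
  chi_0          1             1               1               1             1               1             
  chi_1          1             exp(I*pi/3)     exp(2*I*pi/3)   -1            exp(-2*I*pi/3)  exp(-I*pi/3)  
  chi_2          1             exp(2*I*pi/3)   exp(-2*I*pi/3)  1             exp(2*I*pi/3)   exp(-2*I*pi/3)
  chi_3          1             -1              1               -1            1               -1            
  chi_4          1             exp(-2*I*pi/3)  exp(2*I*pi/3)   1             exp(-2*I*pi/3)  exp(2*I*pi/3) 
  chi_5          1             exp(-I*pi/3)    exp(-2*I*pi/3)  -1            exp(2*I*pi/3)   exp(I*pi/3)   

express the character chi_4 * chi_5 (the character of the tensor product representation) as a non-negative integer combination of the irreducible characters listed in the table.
chi_4 tensor chi_5 = chi_3 (all other irreducibles have multiplicity 0).

Argument: The character of a tensor product is the pointwise product (chi_4 * chi_5)(C) = chi_4(C) * chi_5(C):
  {0}: (1)*(1), {1}: (exp(-2*I*pi/3))*(exp(-I*pi/3)), {2}: (exp(2*I*pi/3))*(exp(-2*I*pi/3)), {3}: (1)*(-1), {4}: (exp(-2*I*pi/3))*(exp(2*I*pi/3)), {5}: (exp(2*I*pi/3))*(exp(I*pi/3))
so (chi_4 * chi_5) takes values
  {0} -> 1, {1} -> -1, {2} -> 1, {3} -> -1, {4} -> 1, {5} -> -1.
Now take the inner product of this character with each irreducible chi from the table, <chi_4*chi_5, chi> = (1/6) sum_C |C| (chi_4*chi_5)(C) conj(chi(C)):
  <chi_4*chi_5, chi_0> = (1/6)[1*(1)*conj(1) + 1*(-1)*conj(1) + 1*(1)*conj(1) + 1*(-1)*conj(1) + 1*(1)*conj(1) + 1*(-1)*conj(1)]
      = (1/6)[(1) + (-1) + (1) + (-1) + (1) + (-1)] = 0/6 = 0
  <chi_4*chi_5, chi_1> = (1/6)[1*(1)*conj(1) + 1*(-1)*conj(exp(I*pi/3)) + 1*(1)*conj(exp(2*I*pi/3)) + 1*(-1)*conj(-1) + 1*(1)*conj(exp(-2*I*pi/3)) + 1*(-1)*conj(exp(-I*pi/3))]
      = (1/6)[(1) + (-exp(-I*pi/3)) + (exp(-2*I*pi/3)) + (1) + (exp(2*I*pi/3)) + (-exp(I*pi/3))] = 0/6 = 0
  <chi_4*chi_5, chi_2> = (1/6)[1*(1)*conj(1) + 1*(-1)*conj(exp(2*I*pi/3)) + 1*(1)*conj(exp(-2*I*pi/3)) + 1*(-1)*conj(1) + 1*(1)*conj(exp(2*I*pi/3)) + 1*(-1)*conj(exp(-2*I*pi/3))]
      = (1/6)[(1) + (-exp(-2*I*pi/3)) + (exp(2*I*pi/3)) + (-1) + (exp(-2*I*pi/3)) + (-exp(2*I*pi/3))] = 0/6 = 0
  <chi_4*chi_5, chi_3> = (1/6)[1*(1)*conj(1) + 1*(-1)*conj(-1) + 1*(1)*conj(1) + 1*(-1)*conj(-1) + 1*(1)*conj(1) + 1*(-1)*conj(-1)]
      = (1/6)[(1) + (1) + (1) + (1) + (1) + (1)] = 6/6 = 1
  <chi_4*chi_5, chi_4> = (1/6)[1*(1)*conj(1) + 1*(-1)*conj(exp(-2*I*pi/3)) + 1*(1)*conj(exp(2*I*pi/3)) + 1*(-1)*conj(1) + 1*(1)*conj(exp(-2*I*pi/3)) + 1*(-1)*conj(exp(2*I*pi/3))]
      = (1/6)[(1) + (-exp(2*I*pi/3)) + (exp(-2*I*pi/3)) + (-1) + (exp(2*I*pi/3)) + (-exp(-2*I*pi/3))] = 0/6 = 0
  <chi_4*chi_5, chi_5> = (1/6)[1*(1)*conj(1) + 1*(-1)*conj(exp(-I*pi/3)) + 1*(1)*conj(exp(-2*I*pi/3)) + 1*(-1)*conj(-1) + 1*(1)*conj(exp(2*I*pi/3)) + 1*(-1)*conj(exp(I*pi/3))]
      = (1/6)[(1) + (-exp(I*pi/3)) + (exp(2*I*pi/3)) + (1) + (exp(-2*I*pi/3)) + (-exp(-I*pi/3))] = 0/6 = 0
(Exp terms are combined using exp(i*s)*conj(exp(i*t)) = exp(i*(s-t)), and sums of them are collapsed using the identity that for every m > 1 the m distinct m-th roots of unity sum to 0, e.g. 1 + exp(2*I*pi/3) + exp(-2*I*pi/3) = 0.)
Hence the multiplicities are chi_3: 1. Dimension check: dim(chi_4)*dim(chi_5) = 1*1 = 1 and sum (mult * dim) = 1*1 = 1.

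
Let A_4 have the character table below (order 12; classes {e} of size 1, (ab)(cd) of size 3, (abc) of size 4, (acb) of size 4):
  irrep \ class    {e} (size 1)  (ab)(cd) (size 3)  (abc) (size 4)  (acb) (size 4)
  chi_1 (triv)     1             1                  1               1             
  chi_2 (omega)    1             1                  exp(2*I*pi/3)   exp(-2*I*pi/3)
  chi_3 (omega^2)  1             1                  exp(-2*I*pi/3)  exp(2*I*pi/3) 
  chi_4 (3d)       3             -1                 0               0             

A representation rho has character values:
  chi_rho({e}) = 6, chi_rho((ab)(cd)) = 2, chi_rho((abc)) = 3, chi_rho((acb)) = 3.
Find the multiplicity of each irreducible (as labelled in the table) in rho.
Multiplicities: chi_1: 3, chi_2: 0, chi_3: 0, chi_4: 1.

Use <chi_rho, chi> = (1/|G|) sum_C |C| * chi_rho(C) * conj(chi(C)) with |G| = 12 for each irreducible chi in the table:
  <chi_rho, chi_1> = (1/12)[1*(6)*conj(1) + 3*(2)*conj(1) + 4*(3)*conj(1) + 4*(3)*conj(1)]
      = (1/12)[(6) + (6) + (12) + (12)] = 36/12 = 3
  <chi_rho, chi_2> = (1/12)[1*(6)*conj(1) + 3*(2)*conj(1) + 4*(3)*conj(exp(2*I*pi/3)) + 4*(3)*conj(exp(-2*I*pi/3))]
      = (1/12)[(6) + (6) + (12*exp(-2*I*pi/3)) + (12*exp(2*I*pi/3))] = 0/12 = 0
  <chi_rho, chi_3> = (1/12)[1*(6)*conj(1) + 3*(2)*conj(1) + 4*(3)*conj(exp(-2*I*pi/3)) + 4*(3)*conj(exp(2*I*pi/3))]
      = (1/12)[(6) + (6) + (12*exp(2*I*pi/3)) + (12*exp(-2*I*pi/3))] = 0/12 = 0
  <chi_rho, chi_4> = (1/12)[1*(6)*conj(3) + 3*(2)*conj(-1) + 4*(3)*conj(0) + 4*(3)*conj(0)]
      = (1/12)[(18) + (-6) + (0) + (0)] = 12/12 = 1
(Exp terms are combined using exp(i*s)*conj(exp(i*t)) = exp(i*(s-t)), and sums of them are collapsed using the identity that for every m > 1 the m distinct m-th roots of unity sum to 0, e.g. 1 + exp(2*I*pi/3) + exp(-2*I*pi/3) = 0.)
Dimension check: dim(rho) = sum (mult * dim) = 3*1 + 0*1 + 0*1 + 1*3 = 6 = chi_rho(e) = 6.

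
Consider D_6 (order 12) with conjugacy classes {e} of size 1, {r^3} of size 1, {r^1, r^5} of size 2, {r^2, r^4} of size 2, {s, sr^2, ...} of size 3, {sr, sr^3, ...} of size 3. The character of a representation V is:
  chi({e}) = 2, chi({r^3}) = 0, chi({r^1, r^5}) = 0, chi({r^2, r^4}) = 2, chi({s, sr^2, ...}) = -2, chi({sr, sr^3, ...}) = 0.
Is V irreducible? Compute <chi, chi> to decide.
Not irreducible (reducible): <chi, chi> = 2 > 1.

Argument: <chi, chi> = (1/|G|) sum_C |C| * |chi(C)|^2 = (1/12)[1*|2|^2 + 1*|0|^2 + 2*|0|^2 + 2*|2|^2 + 3*|-2|^2 + 3*|0|^2]
  = (1/12)[(4) + (0) + (0) + (8) + (12) + (0)] = 24/12 = 2.
A character is irreducible iff <chi, chi> = 1, so this representation is reducible.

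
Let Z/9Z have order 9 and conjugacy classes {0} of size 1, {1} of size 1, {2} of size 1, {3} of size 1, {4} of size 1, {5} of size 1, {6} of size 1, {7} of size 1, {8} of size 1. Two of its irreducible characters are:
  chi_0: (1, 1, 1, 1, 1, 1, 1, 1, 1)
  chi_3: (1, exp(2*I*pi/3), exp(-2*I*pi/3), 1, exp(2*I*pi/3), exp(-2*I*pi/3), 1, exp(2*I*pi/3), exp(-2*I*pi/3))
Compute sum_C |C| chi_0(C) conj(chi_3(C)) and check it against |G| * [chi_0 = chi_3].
Sum = 0; so <chi_0, chi_3> = 0 (distinct irreducibles are orthogonal).

Explanation: Compute term by term over conjugacy classes (|C| * chi_0(C) * conj(chi_3(C))):
  1*(1)*conj(1) + 1*(1)*conj(exp(2*I*pi/3)) + 1*(1)*conj(exp(-2*I*pi/3)) + 1*(1)*conj(1) + 1*(1)*conj(exp(2*I*pi/3)) + 1*(1)*conj(exp(-2*I*pi/3)) + 1*(1)*conj(1) + 1*(1)*conj(exp(2*I*pi/3)) + 1*(1)*conj(exp(-2*I*pi/3))
  = (1) + (exp(-2*I*pi/3)) + (exp(2*I*pi/3)) + (1) + (exp(-2*I*pi/3)) + (exp(2*I*pi/3)) + (1) + (exp(-2*I*pi/3)) + (exp(2*I*pi/3))
  = 0.
(Exp terms are combined using exp(i*s)*conj(exp(i*t)) = exp(i*(s-t)), and sums of them are collapsed using the identity that for every m > 1 the m distinct m-th roots of unity sum to 0, e.g. 1 + exp(2*I*pi/3) + exp(-2*I*pi/3) = 0.)
Dividing by |G| = 9 gives 0/9 = 0, matching the row-orthogonality relation <chi_0, chi_3> = [chi_0 = chi_3].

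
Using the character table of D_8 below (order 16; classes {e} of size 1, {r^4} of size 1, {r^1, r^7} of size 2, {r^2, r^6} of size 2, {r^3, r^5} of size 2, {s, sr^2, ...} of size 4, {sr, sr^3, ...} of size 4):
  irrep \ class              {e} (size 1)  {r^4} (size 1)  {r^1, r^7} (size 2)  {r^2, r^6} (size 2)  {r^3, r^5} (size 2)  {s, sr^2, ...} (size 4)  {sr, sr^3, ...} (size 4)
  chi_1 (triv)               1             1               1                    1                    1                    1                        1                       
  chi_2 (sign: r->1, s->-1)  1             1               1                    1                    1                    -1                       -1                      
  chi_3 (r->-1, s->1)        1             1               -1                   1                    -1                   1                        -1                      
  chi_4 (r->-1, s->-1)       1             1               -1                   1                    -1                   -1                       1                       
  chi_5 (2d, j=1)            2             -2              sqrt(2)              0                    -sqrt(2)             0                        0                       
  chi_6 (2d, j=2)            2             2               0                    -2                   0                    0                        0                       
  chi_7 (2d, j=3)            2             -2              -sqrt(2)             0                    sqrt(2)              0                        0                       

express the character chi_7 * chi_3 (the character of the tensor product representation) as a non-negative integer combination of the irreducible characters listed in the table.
chi_7 tensor chi_3 = chi_5 (all other irreducibles have multiplicity 0).

Why: The character of a tensor product is the pointwise product (chi_7 * chi_3)(C) = chi_7(C) * chi_3(C):
  {e}: (2)*(1), {r^4}: (-2)*(1), {r^1, r^7}: (-sqrt(2))*(-1), {r^2, r^6}: (0)*(1), {r^3, r^5}: (sqrt(2))*(-1), {s, sr^2, ...}: (0)*(1), {sr, sr^3, ...}: (0)*(-1)
so (chi_7 * chi_3) takes values
  {e} -> 2, {r^4} -> -2, {r^1, r^7} -> sqrt(2), {r^2, r^6} -> 0, {r^3, r^5} -> -sqrt(2), {s, sr^2, ...} -> 0, {sr, sr^3, ...} -> 0.
Now take the inner product of this character with each irreducible chi from the table, <chi_7*chi_3, chi> = (1/16) sum_C |C| (chi_7*chi_3)(C) conj(chi(C)):
  <chi_7*chi_3, chi_1> = (1/16)[1*(2)*conj(1) + 1*(-2)*conj(1) + 2*(sqrt(2))*conj(1) + 2*(0)*conj(1) + 2*(-sqrt(2))*conj(1) + 4*(0)*conj(1) + 4*(0)*conj(1)]
      = (1/16)[(2) + (-2) + (2*sqrt(2)) + (0) + (-2*sqrt(2)) + (0) + (0)] = 0/16 = 0
  <chi_7*chi_3, chi_2> = (1/16)[1*(2)*conj(1) + 1*(-2)*conj(1) + 2*(sqrt(2))*conj(1) + 2*(0)*conj(1) + 2*(-sqrt(2))*conj(1) + 4*(0)*conj(-1) + 4*(0)*conj(-1)]
      = (1/16)[(2) + (-2) + (2*sqrt(2)) + (0) + (-2*sqrt(2)) + (0) + (0)] = 0/16 = 0
  <chi_7*chi_3, chi_3> = (1/16)[1*(2)*conj(1) + 1*(-2)*conj(1) + 2*(sqrt(2))*conj(-1) + 2*(0)*conj(1) + 2*(-sqrt(2))*conj(-1) + 4*(0)*conj(1) + 4*(0)*conj(-1)]
      = (1/16)[(2) + (-2) + (-2*sqrt(2)) + (0) + (2*sqrt(2)) + (0) + (0)] = 0/16 = 0
  <chi_7*chi_3, chi_4> = (1/16)[1*(2)*conj(1) + 1*(-2)*conj(1) + 2*(sqrt(2))*conj(-1) + 2*(0)*conj(1) + 2*(-sqrt(2))*conj(-1) + 4*(0)*conj(-1) + 4*(0)*conj(1)]
      = (1/16)[(2) + (-2) + (-2*sqrt(2)) + (0) + (2*sqrt(2)) + (0) + (0)] = 0/16 = 0
  <chi_7*chi_3, chi_5> = (1/16)[1*(2)*conj(2) + 1*(-2)*conj(-2) + 2*(sqrt(2))*conj(sqrt(2)) + 2*(0)*conj(0) + 2*(-sqrt(2))*conj(-sqrt(2)) + 4*(0)*conj(0) + 4*(0)*conj(0)]
      = (1/16)[(4) + (4) + (4) + (0) + (4) + (0) + (0)] = 16/16 = 1
  <chi_7*chi_3, chi_6> = (1/16)[1*(2)*conj(2) + 1*(-2)*conj(2) + 2*(sqrt(2))*conj(0) + 2*(0)*conj(-2) + 2*(-sqrt(2))*conj(0) + 4*(0)*conj(0) + 4*(0)*conj(0)]
      = (1/16)[(4) + (-4) + (0) + (0) + (0) + (0) + (0)] = 0/16 = 0
  <chi_7*chi_3, chi_7> = (1/16)[1*(2)*conj(2) + 1*(-2)*conj(-2) + 2*(sqrt(2))*conj(-sqrt(2)) + 2*(0)*conj(0) + 2*(-sqrt(2))*conj(sqrt(2)) + 4*(0)*conj(0) + 4*(0)*conj(0)]
      = (1/16)[(4) + (4) + (-4) + (0) + (-4) + (0) + (0)] = 0/16 = 0
Hence the multiplicities are chi_5: 1. Dimension check: dim(chi_7)*dim(chi_3) = 2*1 = 2 and sum (mult * dim) = 1*2 = 2.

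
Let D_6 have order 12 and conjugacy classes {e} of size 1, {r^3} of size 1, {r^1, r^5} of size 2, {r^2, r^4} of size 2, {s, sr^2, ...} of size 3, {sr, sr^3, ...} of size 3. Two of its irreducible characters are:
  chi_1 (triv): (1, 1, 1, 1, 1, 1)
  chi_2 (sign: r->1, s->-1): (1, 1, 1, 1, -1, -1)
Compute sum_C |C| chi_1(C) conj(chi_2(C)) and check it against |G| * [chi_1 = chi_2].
Sum = 0; so <chi_1, chi_2> = 0 (distinct irreducibles are orthogonal).

Compute term by term over conjugacy classes (|C| * chi_1(C) * conj(chi_2(C))):
  1*(1)*conj(1) + 1*(1)*conj(1) + 2*(1)*conj(1) + 2*(1)*conj(1) + 3*(1)*conj(-1) + 3*(1)*conj(-1)
  = (1) + (1) + (2) + (2) + (-3) + (-3)
  = 0.
Dividing by |G| = 12 gives 0/12 = 0, matching the row-orthogonality relation <chi_1, chi_2> = [chi_1 = chi_2].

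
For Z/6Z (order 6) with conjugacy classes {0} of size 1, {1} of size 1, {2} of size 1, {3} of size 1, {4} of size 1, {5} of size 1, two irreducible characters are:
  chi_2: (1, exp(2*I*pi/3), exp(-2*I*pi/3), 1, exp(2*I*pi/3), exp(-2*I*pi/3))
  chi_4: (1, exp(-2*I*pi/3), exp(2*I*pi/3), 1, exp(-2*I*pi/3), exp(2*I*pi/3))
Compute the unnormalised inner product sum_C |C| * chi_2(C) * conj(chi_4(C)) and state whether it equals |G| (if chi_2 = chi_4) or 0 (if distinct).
Sum = 0; so <chi_2, chi_4> = 0 (distinct irreducibles are orthogonal).

Compute term by term over conjugacy classes (|C| * chi_2(C) * conj(chi_4(C))):
  1*(1)*conj(1) + 1*(exp(2*I*pi/3))*conj(exp(-2*I*pi/3)) + 1*(exp(-2*I*pi/3))*conj(exp(2*I*pi/3)) + 1*(1)*conj(1) + 1*(exp(2*I*pi/3))*conj(exp(-2*I*pi/3)) + 1*(exp(-2*I*pi/3))*conj(exp(2*I*pi/3))
  = (1) + (exp(-2*I*pi/3)) + (exp(2*I*pi/3)) + (1) + (exp(-2*I*pi/3)) + (exp(2*I*pi/3))
  = 0.
(Exp terms are combined using exp(i*s)*conj(exp(i*t)) = exp(i*(s-t)), and sums of them are collapsed using the identity that for every m > 1 the m distinct m-th roots of unity sum to 0, e.g. 1 + exp(2*I*pi/3) + exp(-2*I*pi/3) = 0.)
Dividing by |G| = 6 gives 0/6 = 0, matching the row-orthogonality relation <chi_2, chi_4> = [chi_2 = chi_4].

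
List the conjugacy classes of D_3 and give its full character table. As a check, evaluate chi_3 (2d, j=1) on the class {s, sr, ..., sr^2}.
Conjugacy classes: {e} of size 1, {r^1, r^2} of size 2, {s, sr, ..., sr^2} of size 3.
Character table:
  irrep \ class              {e} (size 1)  {r^1, r^2} (size 2)  {s, sr, ..., sr^2} (size 3)
  chi_1 (triv)               1             1                    1                          
  chi_2 (sign: r->1, s->-1)  1             1                    -1                         
  chi_3 (2d, j=1)            2             -1                   0                          

Spot check: chi_3 (2d, j=1) on {s, sr, ..., sr^2} = 0.

Solution. D_3 has order 2*3 = 6 with 3 conjugacy classes, hence 3 irreducibles. Sum of squared dims 1 + 1 + 4 = 6 = |G|. Linear characters come from the abelianisation; the 2-dimensional irreps have character r^k -> 2*cos(2*pi*j*k/3), reflections -> 0.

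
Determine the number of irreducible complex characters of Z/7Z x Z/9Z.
63

Details: The number of irreducible complex representations of a finite group equals its number of conjugacy classes. Z/7Z x Z/9Z is abelian of order 63, so every element is its own conjugacy class: 63 classes, so Z/7Z x Z/9Z (order 63) has exactly 63 irreducible complex representations.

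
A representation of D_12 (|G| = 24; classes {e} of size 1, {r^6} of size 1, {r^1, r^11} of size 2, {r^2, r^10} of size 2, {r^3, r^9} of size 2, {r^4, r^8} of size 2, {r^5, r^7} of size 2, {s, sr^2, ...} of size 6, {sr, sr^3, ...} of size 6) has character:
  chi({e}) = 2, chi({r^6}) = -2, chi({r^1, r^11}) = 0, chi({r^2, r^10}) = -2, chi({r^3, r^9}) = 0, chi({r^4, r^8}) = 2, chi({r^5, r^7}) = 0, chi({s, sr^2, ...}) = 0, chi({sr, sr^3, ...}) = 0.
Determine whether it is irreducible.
Irreducible: <chi, chi> = 1.

Details: <chi, chi> = (1/|G|) sum_C |C| * |chi(C)|^2 = (1/24)[1*|2|^2 + 1*|-2|^2 + 2*|0|^2 + 2*|-2|^2 + 2*|0|^2 + 2*|2|^2 + 2*|0|^2 + 6*|0|^2 + 6*|0|^2]
  = (1/24)[(4) + (4) + (0) + (8) + (0) + (8) + (0) + (0) + (0)] = 24/24 = 1.
A character is irreducible iff <chi, chi> = 1, so this representation is irreducible.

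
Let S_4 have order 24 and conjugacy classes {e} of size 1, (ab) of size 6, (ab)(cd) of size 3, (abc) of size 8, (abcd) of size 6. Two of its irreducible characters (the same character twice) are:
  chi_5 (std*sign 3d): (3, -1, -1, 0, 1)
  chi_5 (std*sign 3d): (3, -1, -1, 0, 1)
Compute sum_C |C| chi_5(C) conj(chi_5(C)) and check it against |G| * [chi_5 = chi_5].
Sum = 24 = |G| = 24; so <chi_5, chi_5> = 1 (norm-1 confirms irreducibility).

Compute term by term over conjugacy classes (|C| * chi_5(C) * conj(chi_5(C))):
  1*(3)*conj(3) + 6*(-1)*conj(-1) + 3*(-1)*conj(-1) + 8*(0)*conj(0) + 6*(1)*conj(1)
  = (9) + (6) + (3) + (0) + (6)
  = 24.
Dividing by |G| = 24 gives 24/24 = 1, matching the row-orthogonality relation <chi_5, chi_5> = [chi_5 = chi_5].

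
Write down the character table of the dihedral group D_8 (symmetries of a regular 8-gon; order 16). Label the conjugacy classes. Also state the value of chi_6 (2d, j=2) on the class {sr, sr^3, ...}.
Conjugacy classes: {e} of size 1, {r^4} of size 1, {r^1, r^7} of size 2, {r^2, r^6} of size 2, {r^3, r^5} of size 2, {s, sr^2, ...} of size 4, {sr, sr^3, ...} of size 4.
Character table:
  irrep \ class              {e} (size 1)  {r^4} (size 1)  {r^1, r^7} (size 2)  {r^2, r^6} (size 2)  {r^3, r^5} (size 2)  {s, sr^2, ...} (size 4)  {sr, sr^3, ...} (size 4)
  chi_1 (triv)               1             1               1                    1                    1                    1                        1                       
  chi_2 (sign: r->1, s->-1)  1             1               1                    1                    1                    -1                       -1                      
  chi_3 (r->-1, s->1)        1             1               -1                   1                    -1                   1                        -1                      
  chi_4 (r->-1, s->-1)       1             1               -1                   1                    -1                   -1                       1                       
  chi_5 (2d, j=1)            2             -2              sqrt(2)              0                    -sqrt(2)             0                        0                       
  chi_6 (2d, j=2)            2             2               0                    -2                   0                    0                        0                       
  chi_7 (2d, j=3)            2             -2              -sqrt(2)             0                    sqrt(2)              0                        0                       

Spot check: chi_6 (2d, j=2) on {sr, sr^3, ...} = 0.

Argument: D_8 has order 2*8 = 16 with 7 conjugacy classes, hence 7 irreducibles. Sum of squared dims 1 + 1 + 1 + 1 + 4 + 4 + 4 = 16 = |G|. Linear characters come from the abelianisation; the 2-dimensional irreps have character r^k -> 2*cos(2*pi*j*k/8), reflections -> 0.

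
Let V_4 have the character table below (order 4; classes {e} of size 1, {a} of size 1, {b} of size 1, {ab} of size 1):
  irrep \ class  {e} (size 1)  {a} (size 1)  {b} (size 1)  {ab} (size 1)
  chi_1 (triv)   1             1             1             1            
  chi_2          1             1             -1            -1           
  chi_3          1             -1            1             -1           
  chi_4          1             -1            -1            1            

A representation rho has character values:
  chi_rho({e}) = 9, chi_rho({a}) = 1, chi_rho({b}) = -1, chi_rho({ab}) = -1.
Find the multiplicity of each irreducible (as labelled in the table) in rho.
Multiplicities: chi_1: 2, chi_2: 3, chi_3: 2, chi_4: 2.

Details: Use <chi_rho, chi> = (1/|G|) sum_C |C| * chi_rho(C) * conj(chi(C)) with |G| = 4 for each irreducible chi in the table:
  <chi_rho, chi_1> = (1/4)[1*(9)*conj(1) + 1*(1)*conj(1) + 1*(-1)*conj(1) + 1*(-1)*conj(1)]
      = (1/4)[(9) + (1) + (-1) + (-1)] = 8/4 = 2
  <chi_rho, chi_2> = (1/4)[1*(9)*conj(1) + 1*(1)*conj(1) + 1*(-1)*conj(-1) + 1*(-1)*conj(-1)]
      = (1/4)[(9) + (1) + (1) + (1)] = 12/4 = 3
  <chi_rho, chi_3> = (1/4)[1*(9)*conj(1) + 1*(1)*conj(-1) + 1*(-1)*conj(1) + 1*(-1)*conj(-1)]
      = (1/4)[(9) + (-1) + (-1) + (1)] = 8/4 = 2
  <chi_rho, chi_4> = (1/4)[1*(9)*conj(1) + 1*(1)*conj(-1) + 1*(-1)*conj(-1) + 1*(-1)*conj(1)]
      = (1/4)[(9) + (-1) + (1) + (-1)] = 8/4 = 2
Dimension check: dim(rho) = sum (mult * dim) = 2*1 + 3*1 + 2*1 + 2*1 = 9 = chi_rho(e) = 9.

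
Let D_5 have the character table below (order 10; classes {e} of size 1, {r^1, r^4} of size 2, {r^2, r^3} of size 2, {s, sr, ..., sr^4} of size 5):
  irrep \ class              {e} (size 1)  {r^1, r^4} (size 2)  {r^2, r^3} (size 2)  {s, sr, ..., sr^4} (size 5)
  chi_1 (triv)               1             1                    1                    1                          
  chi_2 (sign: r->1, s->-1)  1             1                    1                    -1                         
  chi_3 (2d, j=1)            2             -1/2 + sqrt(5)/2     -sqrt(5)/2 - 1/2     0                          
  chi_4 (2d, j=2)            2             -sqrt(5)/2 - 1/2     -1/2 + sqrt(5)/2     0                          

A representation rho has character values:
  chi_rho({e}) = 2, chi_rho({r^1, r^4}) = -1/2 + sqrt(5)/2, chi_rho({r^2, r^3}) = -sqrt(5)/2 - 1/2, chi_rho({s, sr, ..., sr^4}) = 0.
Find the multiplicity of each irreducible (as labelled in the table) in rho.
Multiplicities: chi_1: 0, chi_2: 0, chi_3: 1, chi_4: 0.

Derivation: Use <chi_rho, chi> = (1/|G|) sum_C |C| * chi_rho(C) * conj(chi(C)) with |G| = 10 for each irreducible chi in the table:
  <chi_rho, chi_1> = (1/10)[1*(2)*conj(1) + 2*(-1/2 + sqrt(5)/2)*conj(1) + 2*(-sqrt(5)/2 - 1/2)*conj(1) + 5*(0)*conj(1)]
      = (1/10)[(2) + (-1 + sqrt(5)) + (-sqrt(5) - 1) + (0)] = 0/10 = 0
  <chi_rho, chi_2> = (1/10)[1*(2)*conj(1) + 2*(-1/2 + sqrt(5)/2)*conj(1) + 2*(-sqrt(5)/2 - 1/2)*conj(1) + 5*(0)*conj(-1)]
      = (1/10)[(2) + (-1 + sqrt(5)) + (-sqrt(5) - 1) + (0)] = 0/10 = 0
  <chi_rho, chi_3> = (1/10)[1*(2)*conj(2) + 2*(-1/2 + sqrt(5)/2)*conj(-1/2 + sqrt(5)/2) + 2*(-sqrt(5)/2 - 1/2)*conj(-sqrt(5)/2 - 1/2) + 5*(0)*conj(0)]
      = (1/10)[(4) + (3 - sqrt(5)) + (sqrt(5) + 3) + (0)] = 10/10 = 1
  <chi_rho, chi_4> = (1/10)[1*(2)*conj(2) + 2*(-1/2 + sqrt(5)/2)*conj(-sqrt(5)/2 - 1/2) + 2*(-sqrt(5)/2 - 1/2)*conj(-1/2 + sqrt(5)/2) + 5*(0)*conj(0)]
      = (1/10)[(4) + (-2) + (-2) + (0)] = 0/10 = 0
Dimension check: dim(rho) = sum (mult * dim) = 0*1 + 0*1 + 1*2 + 0*2 = 2 = chi_rho(e) = 2.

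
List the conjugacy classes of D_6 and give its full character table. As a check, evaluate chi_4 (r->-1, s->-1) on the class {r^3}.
Conjugacy classes: {e} of size 1, {r^3} of size 1, {r^1, r^5} of size 2, {r^2, r^4} of size 2, {s, sr^2, ...} of size 3, {sr, sr^3, ...} of size 3.
Character table:
  irrep \ class              {e} (size 1)  {r^3} (size 1)  {r^1, r^5} (size 2)  {r^2, r^4} (size 2)  {s, sr^2, ...} (size 3)  {sr, sr^3, ...} (size 3)
  chi_1 (triv)               1             1               1                    1                    1                        1                       
  chi_2 (sign: r->1, s->-1)  1             1               1                    1                    -1                       -1                      
  chi_3 (r->-1, s->1)        1             -1              -1                   1                    1                        -1                      
  chi_4 (r->-1, s->-1)       1             -1              -1                   1                    -1                       1                       
  chi_5 (2d, j=1)            2             -2              1                    -1                   0                        0                       
  chi_6 (2d, j=2)            2             2               -1                   -1                   0                        0                       

Spot check: chi_4 (r->-1, s->-1) on {r^3} = -1.

Derivation: D_6 has order 2*6 = 12 with 6 conjugacy classes, hence 6 irreducibles. Sum of squared dims 1 + 1 + 1 + 1 + 4 + 4 = 12 = |G|. Linear characters come from the abelianisation; the 2-dimensional irreps have character r^k -> 2*cos(2*pi*j*k/6), reflections -> 0.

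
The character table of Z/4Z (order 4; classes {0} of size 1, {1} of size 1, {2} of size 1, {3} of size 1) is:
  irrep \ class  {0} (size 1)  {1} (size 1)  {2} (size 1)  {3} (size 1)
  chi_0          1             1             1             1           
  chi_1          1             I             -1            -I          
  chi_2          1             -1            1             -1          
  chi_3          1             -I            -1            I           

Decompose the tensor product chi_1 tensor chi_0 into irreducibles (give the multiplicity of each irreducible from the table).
chi_1 tensor chi_0 = chi_1 (all other irreducibles have multiplicity 0).

Argument: The character of a tensor product is the pointwise product (chi_1 * chi_0)(C) = chi_1(C) * chi_0(C):
  {0}: (1)*(1), {1}: (I)*(1), {2}: (-1)*(1), {3}: (-I)*(1)
so (chi_1 * chi_0) takes values
  {0} -> 1, {1} -> I, {2} -> -1, {3} -> -I.
Now take the inner product of this character with each irreducible chi from the table, <chi_1*chi_0, chi> = (1/4) sum_C |C| (chi_1*chi_0)(C) conj(chi(C)):
  <chi_1*chi_0, chi_0> = (1/4)[1*(1)*conj(1) + 1*(I)*conj(1) + 1*(-1)*conj(1) + 1*(-I)*conj(1)]
      = (1/4)[(1) + (I) + (-1) + (-I)] = 0/4 = 0
  <chi_1*chi_0, chi_1> = (1/4)[1*(1)*conj(1) + 1*(I)*conj(I) + 1*(-1)*conj(-1) + 1*(-I)*conj(-I)]
      = (1/4)[(1) + (1) + (1) + (1)] = 4/4 = 1
  <chi_1*chi_0, chi_2> = (1/4)[1*(1)*conj(1) + 1*(I)*conj(-1) + 1*(-1)*conj(1) + 1*(-I)*conj(-1)]
      = (1/4)[(1) + (-I) + (-1) + (I)] = 0/4 = 0
  <chi_1*chi_0, chi_3> = (1/4)[1*(1)*conj(1) + 1*(I)*conj(-I) + 1*(-1)*conj(-1) + 1*(-I)*conj(I)]
      = (1/4)[(1) + (-1) + (1) + (-1)] = 0/4 = 0
(Exp terms are combined using exp(i*s)*conj(exp(i*t)) = exp(i*(s-t)), and sums of them are collapsed using the identity that for every m > 1 the m distinct m-th roots of unity sum to 0, e.g. 1 + exp(2*I*pi/3) + exp(-2*I*pi/3) = 0.)
Hence the multiplicities are chi_1: 1. Dimension check: dim(chi_1)*dim(chi_0) = 1*1 = 1 and sum (mult * dim) = 1*1 = 1.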